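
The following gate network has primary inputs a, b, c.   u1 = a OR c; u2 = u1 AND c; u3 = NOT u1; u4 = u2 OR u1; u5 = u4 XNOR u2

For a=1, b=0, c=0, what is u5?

0

u1 = 1 OR 0 = 1
u2 = 1 AND 0 = 0
u4 = 0 OR 1 = 1
u5 = 1 XNOR 0 = 0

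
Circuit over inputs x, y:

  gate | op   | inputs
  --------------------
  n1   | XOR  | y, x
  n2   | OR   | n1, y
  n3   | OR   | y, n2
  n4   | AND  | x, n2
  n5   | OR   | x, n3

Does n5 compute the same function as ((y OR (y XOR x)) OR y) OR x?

n1 = y XOR x
n2 = n1 OR y = (y XOR x) OR y
n3 = y OR n2 = y OR ((y XOR x) OR y)
n5 = x OR n3 = x OR (y OR ((y XOR x) OR y))
At x=0, y=0: circuit gives 0, formula gives 0.
At x=0, y=1: circuit gives 1, formula gives 1.
Agrees on all 4 inputs.

Yes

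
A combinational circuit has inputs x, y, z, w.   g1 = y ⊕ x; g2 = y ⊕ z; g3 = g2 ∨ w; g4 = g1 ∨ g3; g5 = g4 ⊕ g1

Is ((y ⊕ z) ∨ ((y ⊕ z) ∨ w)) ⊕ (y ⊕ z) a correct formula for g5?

No

g1 = y ⊕ x
g2 = y ⊕ z
g3 = g2 ∨ w = (y ⊕ z) ∨ w
g4 = g1 ∨ g3 = (y ⊕ x) ∨ ((y ⊕ z) ∨ w)
g5 = g4 ⊕ g1 = ((y ⊕ x) ∨ ((y ⊕ z) ∨ w)) ⊕ (y ⊕ x)
At x=0, y=0, z=1, w=0: circuit gives 1, formula gives 0.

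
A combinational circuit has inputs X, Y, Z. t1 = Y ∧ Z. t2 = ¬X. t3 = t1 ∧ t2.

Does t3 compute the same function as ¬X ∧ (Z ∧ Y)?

Yes

t1 = Y ∧ Z
t2 = ¬X
t3 = t1 ∧ t2 = (Y ∧ Z) ∧ ¬X
At X=0, Y=0, Z=0: circuit gives 0, formula gives 0.
At X=0, Y=1, Z=1: circuit gives 1, formula gives 1.
Agrees on all 8 inputs.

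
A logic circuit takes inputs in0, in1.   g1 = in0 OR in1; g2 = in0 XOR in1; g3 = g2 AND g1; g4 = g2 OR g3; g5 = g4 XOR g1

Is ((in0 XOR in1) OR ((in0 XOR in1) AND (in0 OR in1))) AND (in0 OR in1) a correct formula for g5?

g1 = in0 OR in1
g2 = in0 XOR in1
g3 = g2 AND g1 = (in0 XOR in1) AND (in0 OR in1)
g4 = g2 OR g3 = (in0 XOR in1) OR ((in0 XOR in1) AND (in0 OR in1))
g5 = g4 XOR g1 = ((in0 XOR in1) OR ((in0 XOR in1) AND (in0 OR in1))) XOR (in0 OR in1)
At in0=0, in1=1: circuit gives 0, formula gives 1.

No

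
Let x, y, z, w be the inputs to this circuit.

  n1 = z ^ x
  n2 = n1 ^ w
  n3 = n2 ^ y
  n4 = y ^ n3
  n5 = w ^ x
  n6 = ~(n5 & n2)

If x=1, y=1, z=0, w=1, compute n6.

1

n1 = 0 ^ 1 = 1
n2 = 1 ^ 1 = 0
n5 = 1 ^ 1 = 0
n6 = ~(0 & 0) = 1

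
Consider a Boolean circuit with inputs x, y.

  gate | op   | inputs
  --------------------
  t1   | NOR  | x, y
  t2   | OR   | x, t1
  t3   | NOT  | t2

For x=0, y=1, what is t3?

t1 = 0 NOR 1 = 0
t2 = 0 OR 0 = 0
t3 = NOT 0 = 1

1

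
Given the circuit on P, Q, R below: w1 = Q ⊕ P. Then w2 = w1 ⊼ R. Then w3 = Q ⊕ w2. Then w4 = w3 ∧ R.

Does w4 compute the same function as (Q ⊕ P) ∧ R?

No

w1 = Q ⊕ P
w2 = w1 ⊼ R = (Q ⊕ P) ⊼ R
w3 = Q ⊕ w2 = Q ⊕ ((Q ⊕ P) ⊼ R)
w4 = w3 ∧ R = (Q ⊕ ((Q ⊕ P) ⊼ R)) ∧ R
At P=0, Q=0, R=1: circuit gives 1, formula gives 0.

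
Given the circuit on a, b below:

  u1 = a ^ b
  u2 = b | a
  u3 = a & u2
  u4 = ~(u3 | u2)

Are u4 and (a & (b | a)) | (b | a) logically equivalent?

No

u2 = b | a
u3 = a & u2 = a & (b | a)
u4 = ~(u3 | u2) = ~((a & (b | a)) | (b | a))
At a=0, b=0: circuit gives 1, formula gives 0.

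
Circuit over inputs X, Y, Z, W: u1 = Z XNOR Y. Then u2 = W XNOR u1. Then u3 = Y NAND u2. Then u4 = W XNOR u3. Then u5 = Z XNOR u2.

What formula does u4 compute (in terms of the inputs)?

W XNOR (Y NAND (W XNOR (Z XNOR Y)))

u1 = Z XNOR Y
u2 = W XNOR u1 = W XNOR (Z XNOR Y)
u3 = Y NAND u2 = Y NAND (W XNOR (Z XNOR Y))
u4 = W XNOR u3 = W XNOR (Y NAND (W XNOR (Z XNOR Y)))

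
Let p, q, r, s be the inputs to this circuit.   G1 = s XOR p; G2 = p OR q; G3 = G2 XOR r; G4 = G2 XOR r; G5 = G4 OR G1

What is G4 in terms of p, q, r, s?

G2 = p OR q
G4 = G2 XOR r = (p OR q) XOR r

(p OR q) XOR r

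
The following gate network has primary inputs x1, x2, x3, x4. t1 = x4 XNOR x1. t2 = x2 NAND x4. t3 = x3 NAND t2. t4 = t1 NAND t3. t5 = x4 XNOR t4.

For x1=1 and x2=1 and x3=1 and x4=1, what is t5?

t1 = 1 XNOR 1 = 1
t2 = 1 NAND 1 = 0
t3 = 1 NAND 0 = 1
t4 = 1 NAND 1 = 0
t5 = 1 XNOR 0 = 0

0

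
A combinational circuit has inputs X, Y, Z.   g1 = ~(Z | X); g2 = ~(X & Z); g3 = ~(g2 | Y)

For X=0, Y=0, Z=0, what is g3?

g2 = ~(0 & 0) = 1
g3 = ~(1 | 0) = 0

0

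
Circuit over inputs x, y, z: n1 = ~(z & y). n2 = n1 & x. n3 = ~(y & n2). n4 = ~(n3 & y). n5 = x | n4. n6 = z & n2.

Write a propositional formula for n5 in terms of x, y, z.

x | (~((~(y & ((~(z & y)) & x))) & y))

n1 = ~(z & y)
n2 = n1 & x = (~(z & y)) & x
n3 = ~(y & n2) = ~(y & ((~(z & y)) & x))
n4 = ~(n3 & y) = ~((~(y & ((~(z & y)) & x))) & y)
n5 = x | n4 = x | (~((~(y & ((~(z & y)) & x))) & y))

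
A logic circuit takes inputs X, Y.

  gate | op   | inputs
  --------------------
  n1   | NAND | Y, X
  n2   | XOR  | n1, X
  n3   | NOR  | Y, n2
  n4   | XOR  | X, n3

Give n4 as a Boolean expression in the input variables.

n1 = Y NAND X
n2 = n1 XOR X = (Y NAND X) XOR X
n3 = Y NOR n2 = Y NOR ((Y NAND X) XOR X)
n4 = X XOR n3 = X XOR (Y NOR ((Y NAND X) XOR X))

X XOR (Y NOR ((Y NAND X) XOR X))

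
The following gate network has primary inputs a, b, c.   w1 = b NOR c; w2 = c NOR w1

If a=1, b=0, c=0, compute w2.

0

w1 = 0 NOR 0 = 1
w2 = 0 NOR 1 = 0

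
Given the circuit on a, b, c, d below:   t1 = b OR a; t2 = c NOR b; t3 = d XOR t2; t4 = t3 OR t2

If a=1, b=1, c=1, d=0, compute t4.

0

t2 = 1 NOR 1 = 0
t3 = 0 XOR 0 = 0
t4 = 0 OR 0 = 0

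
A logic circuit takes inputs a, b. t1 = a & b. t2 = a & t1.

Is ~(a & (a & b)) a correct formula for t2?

No

t1 = a & b
t2 = a & t1 = a & (a & b)
At a=0, b=0: circuit gives 0, formula gives 1.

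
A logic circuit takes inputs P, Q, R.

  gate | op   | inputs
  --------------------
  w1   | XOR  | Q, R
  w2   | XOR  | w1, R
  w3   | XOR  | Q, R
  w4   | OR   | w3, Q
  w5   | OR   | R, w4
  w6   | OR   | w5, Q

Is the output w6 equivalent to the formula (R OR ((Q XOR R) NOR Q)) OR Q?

No

w3 = Q XOR R
w4 = w3 OR Q = (Q XOR R) OR Q
w5 = R OR w4 = R OR ((Q XOR R) OR Q)
w6 = w5 OR Q = (R OR ((Q XOR R) OR Q)) OR Q
At P=0, Q=0, R=0: circuit gives 0, formula gives 1.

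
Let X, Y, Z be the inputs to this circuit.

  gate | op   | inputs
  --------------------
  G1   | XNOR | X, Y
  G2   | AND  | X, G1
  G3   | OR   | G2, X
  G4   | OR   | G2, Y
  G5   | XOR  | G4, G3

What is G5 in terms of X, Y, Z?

G1 = X XNOR Y
G2 = X AND G1 = X AND (X XNOR Y)
G3 = G2 OR X = (X AND (X XNOR Y)) OR X
G4 = G2 OR Y = (X AND (X XNOR Y)) OR Y
G5 = G4 XOR G3 = ((X AND (X XNOR Y)) OR Y) XOR ((X AND (X XNOR Y)) OR X)

((X AND (X XNOR Y)) OR Y) XOR ((X AND (X XNOR Y)) OR X)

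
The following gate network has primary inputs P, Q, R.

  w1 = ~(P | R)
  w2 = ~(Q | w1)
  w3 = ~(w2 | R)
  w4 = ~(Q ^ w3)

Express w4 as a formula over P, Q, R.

w1 = ~(P | R)
w2 = ~(Q | w1) = ~(Q | (~(P | R)))
w3 = ~(w2 | R) = ~((~(Q | (~(P | R)))) | R)
w4 = ~(Q ^ w3) = ~(Q ^ (~((~(Q | (~(P | R)))) | R)))

~(Q ^ (~((~(Q | (~(P | R)))) | R)))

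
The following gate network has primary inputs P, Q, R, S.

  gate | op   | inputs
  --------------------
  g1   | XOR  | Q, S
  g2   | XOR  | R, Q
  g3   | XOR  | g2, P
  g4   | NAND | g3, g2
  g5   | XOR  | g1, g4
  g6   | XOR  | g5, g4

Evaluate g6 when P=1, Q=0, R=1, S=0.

0

g1 = 0 XOR 0 = 0
g2 = 1 XOR 0 = 1
g3 = 1 XOR 1 = 0
g4 = 0 NAND 1 = 1
g5 = 0 XOR 1 = 1
g6 = 1 XOR 1 = 0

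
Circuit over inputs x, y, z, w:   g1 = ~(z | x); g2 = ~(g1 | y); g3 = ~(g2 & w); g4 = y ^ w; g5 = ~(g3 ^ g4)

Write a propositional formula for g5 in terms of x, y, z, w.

g1 = ~(z | x)
g2 = ~(g1 | y) = ~((~(z | x)) | y)
g3 = ~(g2 & w) = ~((~((~(z | x)) | y)) & w)
g4 = y ^ w
g5 = ~(g3 ^ g4) = ~((~((~((~(z | x)) | y)) & w)) ^ (y ^ w))

~((~((~((~(z | x)) | y)) & w)) ^ (y ^ w))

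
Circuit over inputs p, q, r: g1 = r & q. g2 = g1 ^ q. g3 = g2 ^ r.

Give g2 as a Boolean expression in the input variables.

g1 = r & q
g2 = g1 ^ q = (r & q) ^ q

(r & q) ^ q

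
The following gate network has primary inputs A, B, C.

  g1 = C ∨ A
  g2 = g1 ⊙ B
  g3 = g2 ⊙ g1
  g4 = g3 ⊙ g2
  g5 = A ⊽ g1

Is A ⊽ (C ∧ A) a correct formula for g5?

g1 = C ∨ A
g5 = A ⊽ g1 = A ⊽ (C ∨ A)
At A=0, B=0, C=1: circuit gives 0, formula gives 1.

No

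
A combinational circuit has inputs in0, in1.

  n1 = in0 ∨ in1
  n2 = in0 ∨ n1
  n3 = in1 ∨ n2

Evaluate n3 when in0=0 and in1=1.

n1 = 0 ∨ 1 = 1
n2 = 0 ∨ 1 = 1
n3 = 1 ∨ 1 = 1

1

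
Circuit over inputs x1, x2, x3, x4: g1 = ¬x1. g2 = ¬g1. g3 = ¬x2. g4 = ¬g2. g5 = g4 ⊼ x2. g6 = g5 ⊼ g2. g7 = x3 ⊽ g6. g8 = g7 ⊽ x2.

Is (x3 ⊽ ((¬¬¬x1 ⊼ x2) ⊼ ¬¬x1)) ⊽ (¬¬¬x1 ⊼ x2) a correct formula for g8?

g1 = ¬x1
g2 = ¬g1 = ¬¬x1
g4 = ¬g2 = ¬¬¬x1
g5 = g4 ⊼ x2 = ¬¬¬x1 ⊼ x2
g6 = g5 ⊼ g2 = (¬¬¬x1 ⊼ x2) ⊼ ¬¬x1
g7 = x3 ⊽ g6 = x3 ⊽ ((¬¬¬x1 ⊼ x2) ⊼ ¬¬x1)
g8 = g7 ⊽ x2 = (x3 ⊽ ((¬¬¬x1 ⊼ x2) ⊼ ¬¬x1)) ⊽ x2
At x1=0, x2=0, x3=0, x4=0: circuit gives 1, formula gives 0.

No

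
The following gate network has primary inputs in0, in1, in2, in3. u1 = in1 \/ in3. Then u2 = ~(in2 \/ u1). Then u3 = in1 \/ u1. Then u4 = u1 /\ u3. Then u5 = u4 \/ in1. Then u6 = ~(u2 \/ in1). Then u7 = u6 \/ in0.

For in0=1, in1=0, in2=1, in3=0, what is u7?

u1 = 0 \/ 0 = 0
u2 = ~(1 \/ 0) = 0
u6 = ~(0 \/ 0) = 1
u7 = 1 \/ 1 = 1

1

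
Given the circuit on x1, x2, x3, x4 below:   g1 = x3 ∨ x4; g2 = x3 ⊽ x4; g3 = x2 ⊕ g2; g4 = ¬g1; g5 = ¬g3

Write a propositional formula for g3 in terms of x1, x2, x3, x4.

x2 ⊕ (x3 ⊽ x4)

g2 = x3 ⊽ x4
g3 = x2 ⊕ g2 = x2 ⊕ (x3 ⊽ x4)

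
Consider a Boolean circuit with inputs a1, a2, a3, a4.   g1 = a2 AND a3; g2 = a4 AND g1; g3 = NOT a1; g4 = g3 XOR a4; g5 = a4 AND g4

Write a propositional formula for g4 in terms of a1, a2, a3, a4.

NOT a1 XOR a4

g3 = NOT a1
g4 = g3 XOR a4 = NOT a1 XOR a4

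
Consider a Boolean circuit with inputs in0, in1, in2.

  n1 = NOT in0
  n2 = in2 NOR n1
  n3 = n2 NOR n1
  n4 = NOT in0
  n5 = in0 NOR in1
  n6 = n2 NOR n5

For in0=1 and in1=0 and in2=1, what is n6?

1

n1 = NOT 1 = 0
n2 = 1 NOR 0 = 0
n5 = 1 NOR 0 = 0
n6 = 0 NOR 0 = 1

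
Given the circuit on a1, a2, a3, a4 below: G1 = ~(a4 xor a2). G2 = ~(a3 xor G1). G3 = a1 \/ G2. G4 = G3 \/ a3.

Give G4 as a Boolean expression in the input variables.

(a1 \/ (~(a3 xor (~(a4 xor a2))))) \/ a3

G1 = ~(a4 xor a2)
G2 = ~(a3 xor G1) = ~(a3 xor (~(a4 xor a2)))
G3 = a1 \/ G2 = a1 \/ (~(a3 xor (~(a4 xor a2))))
G4 = G3 \/ a3 = (a1 \/ (~(a3 xor (~(a4 xor a2))))) \/ a3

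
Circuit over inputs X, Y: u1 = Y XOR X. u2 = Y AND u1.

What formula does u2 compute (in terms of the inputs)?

u1 = Y XOR X
u2 = Y AND u1 = Y AND (Y XOR X)

Y AND (Y XOR X)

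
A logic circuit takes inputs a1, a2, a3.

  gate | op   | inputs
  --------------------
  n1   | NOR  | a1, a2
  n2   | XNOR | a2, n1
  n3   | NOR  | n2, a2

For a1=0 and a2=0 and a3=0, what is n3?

n1 = 0 NOR 0 = 1
n2 = 0 XNOR 1 = 0
n3 = 0 NOR 0 = 1

1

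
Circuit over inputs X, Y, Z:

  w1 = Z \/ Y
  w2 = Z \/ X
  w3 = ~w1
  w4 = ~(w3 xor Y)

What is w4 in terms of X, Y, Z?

~(~(Z \/ Y) xor Y)

w1 = Z \/ Y
w3 = ~w1 = ~(Z \/ Y)
w4 = ~(w3 xor Y) = ~(~(Z \/ Y) xor Y)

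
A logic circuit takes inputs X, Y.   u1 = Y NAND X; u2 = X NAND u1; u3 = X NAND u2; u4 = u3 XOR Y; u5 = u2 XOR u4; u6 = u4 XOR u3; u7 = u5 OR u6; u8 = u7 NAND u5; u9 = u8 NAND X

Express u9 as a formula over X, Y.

((((X NAND (Y NAND X)) XOR ((X NAND (X NAND (Y NAND X))) XOR Y)) OR (((X NAND (X NAND (Y NAND X))) XOR Y) XOR (X NAND (X NAND (Y NAND X))))) NAND ((X NAND (Y NAND X)) XOR ((X NAND (X NAND (Y NAND X))) XOR Y))) NAND X

u1 = Y NAND X
u2 = X NAND u1 = X NAND (Y NAND X)
u3 = X NAND u2 = X NAND (X NAND (Y NAND X))
u4 = u3 XOR Y = (X NAND (X NAND (Y NAND X))) XOR Y
u5 = u2 XOR u4 = (X NAND (Y NAND X)) XOR ((X NAND (X NAND (Y NAND X))) XOR Y)
u6 = u4 XOR u3 = ((X NAND (X NAND (Y NAND X))) XOR Y) XOR (X NAND (X NAND (Y NAND X)))
u7 = u5 OR u6 = ((X NAND (Y NAND X)) XOR ((X NAND (X NAND (Y NAND X))) XOR Y)) OR (((X NAND (X NAND (Y NAND X))) XOR Y) XOR (X NAND (X NAND (Y NAND X))))
u8 = u7 NAND u5 = (((X NAND (Y NAND X)) XOR ((X NAND (X NAND (Y NAND X))) XOR Y)) OR (((X NAND (X NAND (Y NAND X))) XOR Y) XOR (X NAND (X NAND (Y NAND X))))) NAND ((X NAND (Y NAND X)) XOR ((X NAND (X NAND (Y NAND X))) XOR Y))
u9 = u8 NAND X = ((((X NAND (Y NAND X)) XOR ((X NAND (X NAND (Y NAND X))) XOR Y)) OR (((X NAND (X NAND (Y NAND X))) XOR Y) XOR (X NAND (X NAND (Y NAND X))))) NAND ((X NAND (Y NAND X)) XOR ((X NAND (X NAND (Y NAND X))) XOR Y))) NAND X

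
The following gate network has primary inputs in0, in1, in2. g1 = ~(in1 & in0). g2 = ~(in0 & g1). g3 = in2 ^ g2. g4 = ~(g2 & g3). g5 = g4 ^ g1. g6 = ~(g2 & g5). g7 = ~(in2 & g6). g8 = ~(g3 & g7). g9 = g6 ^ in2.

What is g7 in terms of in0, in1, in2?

~(in2 & (~((~(in0 & (~(in1 & in0)))) & ((~((~(in0 & (~(in1 & in0)))) & (in2 ^ (~(in0 & (~(in1 & in0))))))) ^ (~(in1 & in0))))))

g1 = ~(in1 & in0)
g2 = ~(in0 & g1) = ~(in0 & (~(in1 & in0)))
g3 = in2 ^ g2 = in2 ^ (~(in0 & (~(in1 & in0))))
g4 = ~(g2 & g3) = ~((~(in0 & (~(in1 & in0)))) & (in2 ^ (~(in0 & (~(in1 & in0))))))
g5 = g4 ^ g1 = (~((~(in0 & (~(in1 & in0)))) & (in2 ^ (~(in0 & (~(in1 & in0))))))) ^ (~(in1 & in0))
g6 = ~(g2 & g5) = ~((~(in0 & (~(in1 & in0)))) & ((~((~(in0 & (~(in1 & in0)))) & (in2 ^ (~(in0 & (~(in1 & in0))))))) ^ (~(in1 & in0))))
g7 = ~(in2 & g6) = ~(in2 & (~((~(in0 & (~(in1 & in0)))) & ((~((~(in0 & (~(in1 & in0)))) & (in2 ^ (~(in0 & (~(in1 & in0))))))) ^ (~(in1 & in0))))))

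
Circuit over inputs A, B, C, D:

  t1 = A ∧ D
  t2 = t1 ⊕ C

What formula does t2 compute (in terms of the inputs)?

t1 = A ∧ D
t2 = t1 ⊕ C = (A ∧ D) ⊕ C

(A ∧ D) ⊕ C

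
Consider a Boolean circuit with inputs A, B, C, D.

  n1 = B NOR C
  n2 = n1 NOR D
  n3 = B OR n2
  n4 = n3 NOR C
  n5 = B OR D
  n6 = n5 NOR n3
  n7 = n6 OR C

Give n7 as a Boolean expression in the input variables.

((B OR D) NOR (B OR ((B NOR C) NOR D))) OR C

n1 = B NOR C
n2 = n1 NOR D = (B NOR C) NOR D
n3 = B OR n2 = B OR ((B NOR C) NOR D)
n5 = B OR D
n6 = n5 NOR n3 = (B OR D) NOR (B OR ((B NOR C) NOR D))
n7 = n6 OR C = ((B OR D) NOR (B OR ((B NOR C) NOR D))) OR C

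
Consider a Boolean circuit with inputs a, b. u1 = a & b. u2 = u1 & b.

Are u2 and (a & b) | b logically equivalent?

u1 = a & b
u2 = u1 & b = (a & b) & b
At a=0, b=1: circuit gives 0, formula gives 1.

No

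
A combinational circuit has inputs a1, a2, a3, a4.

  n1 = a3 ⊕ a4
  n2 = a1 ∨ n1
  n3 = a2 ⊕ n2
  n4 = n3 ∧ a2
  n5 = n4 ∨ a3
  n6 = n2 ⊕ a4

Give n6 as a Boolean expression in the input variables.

(a1 ∨ (a3 ⊕ a4)) ⊕ a4

n1 = a3 ⊕ a4
n2 = a1 ∨ n1 = a1 ∨ (a3 ⊕ a4)
n6 = n2 ⊕ a4 = (a1 ∨ (a3 ⊕ a4)) ⊕ a4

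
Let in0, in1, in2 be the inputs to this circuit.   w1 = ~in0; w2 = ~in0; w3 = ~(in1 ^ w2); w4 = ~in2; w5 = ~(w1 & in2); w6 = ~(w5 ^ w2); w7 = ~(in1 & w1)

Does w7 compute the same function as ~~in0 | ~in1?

w1 = ~in0
w7 = ~(in1 & w1) = ~(in1 & ~in0)
At in0=0, in1=1, in2=0: circuit gives 0, formula gives 0.
At in0=0, in1=0, in2=0: circuit gives 1, formula gives 1.
Agrees on all 8 inputs.

Yes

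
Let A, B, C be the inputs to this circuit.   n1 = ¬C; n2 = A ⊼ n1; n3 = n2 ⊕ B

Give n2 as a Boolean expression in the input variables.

n1 = ¬C
n2 = A ⊼ n1 = A ⊼ ¬C

A ⊼ ¬C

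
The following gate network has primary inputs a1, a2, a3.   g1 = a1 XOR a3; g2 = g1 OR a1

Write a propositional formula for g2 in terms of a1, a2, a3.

(a1 XOR a3) OR a1

g1 = a1 XOR a3
g2 = g1 OR a1 = (a1 XOR a3) OR a1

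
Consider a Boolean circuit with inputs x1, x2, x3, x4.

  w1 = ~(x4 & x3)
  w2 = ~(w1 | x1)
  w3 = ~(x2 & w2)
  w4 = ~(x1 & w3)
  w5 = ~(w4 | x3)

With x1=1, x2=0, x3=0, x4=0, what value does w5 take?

w1 = ~(0 & 0) = 1
w2 = ~(1 | 1) = 0
w3 = ~(0 & 0) = 1
w4 = ~(1 & 1) = 0
w5 = ~(0 | 0) = 1

1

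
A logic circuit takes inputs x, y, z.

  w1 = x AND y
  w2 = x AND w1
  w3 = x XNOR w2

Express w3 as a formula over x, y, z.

x XNOR (x AND (x AND y))

w1 = x AND y
w2 = x AND w1 = x AND (x AND y)
w3 = x XNOR w2 = x XNOR (x AND (x AND y))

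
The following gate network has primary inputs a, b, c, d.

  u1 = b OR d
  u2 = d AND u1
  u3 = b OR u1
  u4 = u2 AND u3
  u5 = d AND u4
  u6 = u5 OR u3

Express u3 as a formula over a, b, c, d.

b OR (b OR d)

u1 = b OR d
u3 = b OR u1 = b OR (b OR d)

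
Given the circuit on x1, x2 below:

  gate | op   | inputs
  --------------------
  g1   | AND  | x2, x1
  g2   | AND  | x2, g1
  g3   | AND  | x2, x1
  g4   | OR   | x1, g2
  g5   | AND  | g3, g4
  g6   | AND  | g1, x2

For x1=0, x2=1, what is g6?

g1 = 1 AND 0 = 0
g6 = 0 AND 1 = 0

0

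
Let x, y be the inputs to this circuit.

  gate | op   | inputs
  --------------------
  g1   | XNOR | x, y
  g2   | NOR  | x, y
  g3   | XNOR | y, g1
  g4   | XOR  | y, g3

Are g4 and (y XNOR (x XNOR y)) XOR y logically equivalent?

Yes

g1 = x XNOR y
g3 = y XNOR g1 = y XNOR (x XNOR y)
g4 = y XOR g3 = y XOR (y XNOR (x XNOR y))
At x=0, y=0: circuit gives 0, formula gives 0.
At x=0, y=1: circuit gives 1, formula gives 1.
Agrees on all 4 inputs.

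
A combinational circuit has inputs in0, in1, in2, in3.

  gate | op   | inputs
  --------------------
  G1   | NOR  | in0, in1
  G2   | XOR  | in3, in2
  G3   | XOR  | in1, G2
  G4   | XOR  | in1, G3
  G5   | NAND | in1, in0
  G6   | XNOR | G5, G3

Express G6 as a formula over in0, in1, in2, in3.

(in1 NAND in0) XNOR (in1 XOR (in3 XOR in2))

G2 = in3 XOR in2
G3 = in1 XOR G2 = in1 XOR (in3 XOR in2)
G5 = in1 NAND in0
G6 = G5 XNOR G3 = (in1 NAND in0) XNOR (in1 XOR (in3 XOR in2))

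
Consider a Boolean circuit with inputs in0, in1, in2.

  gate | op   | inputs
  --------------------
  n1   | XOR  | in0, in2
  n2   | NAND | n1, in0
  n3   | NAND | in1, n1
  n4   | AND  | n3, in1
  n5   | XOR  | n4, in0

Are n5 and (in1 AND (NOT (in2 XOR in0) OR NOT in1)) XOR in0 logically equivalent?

n1 = in0 XOR in2
n3 = in1 NAND n1 = in1 NAND (in0 XOR in2)
n4 = n3 AND in1 = (in1 NAND (in0 XOR in2)) AND in1
n5 = n4 XOR in0 = ((in1 NAND (in0 XOR in2)) AND in1) XOR in0
At in0=0, in1=0, in2=0: circuit gives 0, formula gives 0.
At in0=0, in1=1, in2=0: circuit gives 1, formula gives 1.
Agrees on all 8 inputs.

Yes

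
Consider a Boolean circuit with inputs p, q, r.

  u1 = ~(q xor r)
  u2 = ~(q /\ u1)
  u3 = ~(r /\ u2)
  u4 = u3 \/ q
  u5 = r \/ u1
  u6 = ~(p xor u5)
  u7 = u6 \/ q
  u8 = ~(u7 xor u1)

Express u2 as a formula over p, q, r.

u1 = ~(q xor r)
u2 = ~(q /\ u1) = ~(q /\ (~(q xor r)))

~(q /\ (~(q xor r)))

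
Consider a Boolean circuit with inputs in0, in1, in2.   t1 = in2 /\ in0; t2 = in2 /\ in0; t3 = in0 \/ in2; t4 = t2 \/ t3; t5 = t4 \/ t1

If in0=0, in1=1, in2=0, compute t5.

t1 = 0 /\ 0 = 0
t2 = 0 /\ 0 = 0
t3 = 0 \/ 0 = 0
t4 = 0 \/ 0 = 0
t5 = 0 \/ 0 = 0

0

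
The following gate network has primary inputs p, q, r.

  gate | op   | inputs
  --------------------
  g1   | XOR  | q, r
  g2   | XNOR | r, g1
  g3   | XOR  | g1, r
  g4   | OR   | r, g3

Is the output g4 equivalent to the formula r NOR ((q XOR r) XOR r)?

No

g1 = q XOR r
g3 = g1 XOR r = (q XOR r) XOR r
g4 = r OR g3 = r OR ((q XOR r) XOR r)
At p=0, q=0, r=0: circuit gives 0, formula gives 1.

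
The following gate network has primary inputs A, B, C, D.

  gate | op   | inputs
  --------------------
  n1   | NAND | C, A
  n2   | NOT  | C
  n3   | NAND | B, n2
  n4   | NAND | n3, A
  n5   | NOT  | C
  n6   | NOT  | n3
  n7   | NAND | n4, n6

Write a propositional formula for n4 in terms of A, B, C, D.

(B NAND NOT C) NAND A

n2 = NOT C
n3 = B NAND n2 = B NAND NOT C
n4 = n3 NAND A = (B NAND NOT C) NAND A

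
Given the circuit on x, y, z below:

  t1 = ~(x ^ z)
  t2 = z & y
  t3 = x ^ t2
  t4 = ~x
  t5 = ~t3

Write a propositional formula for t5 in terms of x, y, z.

t2 = z & y
t3 = x ^ t2 = x ^ (z & y)
t5 = ~t3 = ~(x ^ (z & y))

~(x ^ (z & y))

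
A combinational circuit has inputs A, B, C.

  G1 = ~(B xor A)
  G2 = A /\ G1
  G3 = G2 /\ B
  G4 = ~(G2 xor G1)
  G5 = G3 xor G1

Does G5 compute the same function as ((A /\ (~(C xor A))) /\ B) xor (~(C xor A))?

G1 = ~(B xor A)
G2 = A /\ G1 = A /\ (~(B xor A))
G3 = G2 /\ B = (A /\ (~(B xor A))) /\ B
G5 = G3 xor G1 = ((A /\ (~(B xor A))) /\ B) xor (~(B xor A))
At A=0, B=0, C=1: circuit gives 1, formula gives 0.

No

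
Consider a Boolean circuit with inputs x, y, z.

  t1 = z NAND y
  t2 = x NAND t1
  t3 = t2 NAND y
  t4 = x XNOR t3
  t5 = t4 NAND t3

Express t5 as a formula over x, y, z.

t1 = z NAND y
t2 = x NAND t1 = x NAND (z NAND y)
t3 = t2 NAND y = (x NAND (z NAND y)) NAND y
t4 = x XNOR t3 = x XNOR ((x NAND (z NAND y)) NAND y)
t5 = t4 NAND t3 = (x XNOR ((x NAND (z NAND y)) NAND y)) NAND ((x NAND (z NAND y)) NAND y)

(x XNOR ((x NAND (z NAND y)) NAND y)) NAND ((x NAND (z NAND y)) NAND y)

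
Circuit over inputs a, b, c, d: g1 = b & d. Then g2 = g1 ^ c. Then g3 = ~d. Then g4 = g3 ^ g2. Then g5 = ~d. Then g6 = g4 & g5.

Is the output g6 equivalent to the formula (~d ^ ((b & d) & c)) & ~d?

No

g1 = b & d
g2 = g1 ^ c = (b & d) ^ c
g3 = ~d
g4 = g3 ^ g2 = ~d ^ ((b & d) ^ c)
g5 = ~d
g6 = g4 & g5 = (~d ^ ((b & d) ^ c)) & ~d
At a=0, b=0, c=1, d=0: circuit gives 0, formula gives 1.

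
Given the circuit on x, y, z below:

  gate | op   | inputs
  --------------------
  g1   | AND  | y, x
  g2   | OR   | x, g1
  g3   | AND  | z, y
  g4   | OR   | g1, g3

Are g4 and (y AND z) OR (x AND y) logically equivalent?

g1 = y AND x
g3 = z AND y
g4 = g1 OR g3 = (y AND x) OR (z AND y)
At x=0, y=0, z=0: circuit gives 0, formula gives 0.
At x=0, y=1, z=1: circuit gives 1, formula gives 1.
Agrees on all 8 inputs.

Yes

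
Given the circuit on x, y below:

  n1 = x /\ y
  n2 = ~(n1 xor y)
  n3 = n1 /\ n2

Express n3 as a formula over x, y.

n1 = x /\ y
n2 = ~(n1 xor y) = ~((x /\ y) xor y)
n3 = n1 /\ n2 = (x /\ y) /\ (~((x /\ y) xor y))

(x /\ y) /\ (~((x /\ y) xor y))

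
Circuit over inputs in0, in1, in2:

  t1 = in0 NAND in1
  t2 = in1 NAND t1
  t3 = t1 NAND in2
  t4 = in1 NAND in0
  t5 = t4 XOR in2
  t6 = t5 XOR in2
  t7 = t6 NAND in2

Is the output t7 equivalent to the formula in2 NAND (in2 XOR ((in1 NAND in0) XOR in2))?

t4 = in1 NAND in0
t5 = t4 XOR in2 = (in1 NAND in0) XOR in2
t6 = t5 XOR in2 = ((in1 NAND in0) XOR in2) XOR in2
t7 = t6 NAND in2 = (((in1 NAND in0) XOR in2) XOR in2) NAND in2
At in0=0, in1=0, in2=1: circuit gives 0, formula gives 0.
At in0=0, in1=0, in2=0: circuit gives 1, formula gives 1.
Agrees on all 8 inputs.

Yes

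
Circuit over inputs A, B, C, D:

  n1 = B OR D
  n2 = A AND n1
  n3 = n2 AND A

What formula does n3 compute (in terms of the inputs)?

n1 = B OR D
n2 = A AND n1 = A AND (B OR D)
n3 = n2 AND A = (A AND (B OR D)) AND A

(A AND (B OR D)) AND A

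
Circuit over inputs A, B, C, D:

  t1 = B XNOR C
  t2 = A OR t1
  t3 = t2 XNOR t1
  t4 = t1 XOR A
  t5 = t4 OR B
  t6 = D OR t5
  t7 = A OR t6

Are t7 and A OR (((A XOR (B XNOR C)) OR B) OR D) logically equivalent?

t1 = B XNOR C
t4 = t1 XOR A = (B XNOR C) XOR A
t5 = t4 OR B = ((B XNOR C) XOR A) OR B
t6 = D OR t5 = D OR (((B XNOR C) XOR A) OR B)
t7 = A OR t6 = A OR (D OR (((B XNOR C) XOR A) OR B))
At A=0, B=0, C=1, D=0: circuit gives 0, formula gives 0.
At A=0, B=0, C=0, D=0: circuit gives 1, formula gives 1.
Agrees on all 16 inputs.

Yes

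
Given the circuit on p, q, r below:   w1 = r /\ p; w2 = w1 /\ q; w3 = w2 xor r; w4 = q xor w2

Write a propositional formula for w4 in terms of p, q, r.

q xor ((r /\ p) /\ q)

w1 = r /\ p
w2 = w1 /\ q = (r /\ p) /\ q
w4 = q xor w2 = q xor ((r /\ p) /\ q)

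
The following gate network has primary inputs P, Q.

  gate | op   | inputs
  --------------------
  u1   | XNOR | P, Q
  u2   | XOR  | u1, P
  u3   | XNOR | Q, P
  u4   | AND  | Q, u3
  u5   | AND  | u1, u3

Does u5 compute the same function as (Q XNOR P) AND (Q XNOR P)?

Yes

u1 = P XNOR Q
u3 = Q XNOR P
u5 = u1 AND u3 = (P XNOR Q) AND (Q XNOR P)
At P=0, Q=1: circuit gives 0, formula gives 0.
At P=0, Q=0: circuit gives 1, formula gives 1.
Agrees on all 4 inputs.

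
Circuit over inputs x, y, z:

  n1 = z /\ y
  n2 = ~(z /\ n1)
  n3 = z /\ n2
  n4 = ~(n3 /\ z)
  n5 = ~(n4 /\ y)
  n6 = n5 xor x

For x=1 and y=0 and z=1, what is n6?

n1 = 1 /\ 0 = 0
n2 = ~(1 /\ 0) = 1
n3 = 1 /\ 1 = 1
n4 = ~(1 /\ 1) = 0
n5 = ~(0 /\ 0) = 1
n6 = 1 xor 1 = 0

0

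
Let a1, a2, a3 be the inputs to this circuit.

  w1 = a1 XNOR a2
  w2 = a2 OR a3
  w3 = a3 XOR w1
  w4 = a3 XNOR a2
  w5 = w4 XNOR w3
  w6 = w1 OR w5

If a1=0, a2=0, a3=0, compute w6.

1

w1 = 0 XNOR 0 = 1
w3 = 0 XOR 1 = 1
w4 = 0 XNOR 0 = 1
w5 = 1 XNOR 1 = 1
w6 = 1 OR 1 = 1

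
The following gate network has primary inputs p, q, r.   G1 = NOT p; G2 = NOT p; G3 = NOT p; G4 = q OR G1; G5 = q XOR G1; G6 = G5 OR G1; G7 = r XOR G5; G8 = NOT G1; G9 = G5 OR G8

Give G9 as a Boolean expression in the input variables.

(q XOR NOT p) OR NOT NOT p

G1 = NOT p
G5 = q XOR G1 = q XOR NOT p
G8 = NOT G1 = NOT NOT p
G9 = G5 OR G8 = (q XOR NOT p) OR NOT NOT p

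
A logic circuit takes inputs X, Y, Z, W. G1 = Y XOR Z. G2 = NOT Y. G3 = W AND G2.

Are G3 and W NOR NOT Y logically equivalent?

G2 = NOT Y
G3 = W AND G2 = W AND NOT Y
At X=0, Y=0, Z=0, W=1: circuit gives 1, formula gives 0.

No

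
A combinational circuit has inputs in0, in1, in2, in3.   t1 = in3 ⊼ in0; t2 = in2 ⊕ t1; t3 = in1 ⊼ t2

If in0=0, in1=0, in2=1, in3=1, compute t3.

t1 = 1 ⊼ 0 = 1
t2 = 1 ⊕ 1 = 0
t3 = 0 ⊼ 0 = 1

1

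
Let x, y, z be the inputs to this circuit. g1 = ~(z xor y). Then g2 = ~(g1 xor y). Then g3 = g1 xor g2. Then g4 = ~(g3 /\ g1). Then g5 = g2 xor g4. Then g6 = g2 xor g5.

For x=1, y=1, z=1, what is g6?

1

g1 = ~(1 xor 1) = 1
g2 = ~(1 xor 1) = 1
g3 = 1 xor 1 = 0
g4 = ~(0 /\ 1) = 1
g5 = 1 xor 1 = 0
g6 = 1 xor 0 = 1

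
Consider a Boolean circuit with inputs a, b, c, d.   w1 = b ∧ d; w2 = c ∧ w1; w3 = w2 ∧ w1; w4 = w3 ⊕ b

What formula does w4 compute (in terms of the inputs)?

((c ∧ (b ∧ d)) ∧ (b ∧ d)) ⊕ b

w1 = b ∧ d
w2 = c ∧ w1 = c ∧ (b ∧ d)
w3 = w2 ∧ w1 = (c ∧ (b ∧ d)) ∧ (b ∧ d)
w4 = w3 ⊕ b = ((c ∧ (b ∧ d)) ∧ (b ∧ d)) ⊕ b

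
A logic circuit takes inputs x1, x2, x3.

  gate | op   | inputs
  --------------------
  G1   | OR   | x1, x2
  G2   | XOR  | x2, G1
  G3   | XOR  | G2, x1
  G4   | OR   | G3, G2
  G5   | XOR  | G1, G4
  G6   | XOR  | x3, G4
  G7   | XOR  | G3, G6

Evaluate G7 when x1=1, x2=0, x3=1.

0

G1 = 1 OR 0 = 1
G2 = 0 XOR 1 = 1
G3 = 1 XOR 1 = 0
G4 = 0 OR 1 = 1
G6 = 1 XOR 1 = 0
G7 = 0 XOR 0 = 0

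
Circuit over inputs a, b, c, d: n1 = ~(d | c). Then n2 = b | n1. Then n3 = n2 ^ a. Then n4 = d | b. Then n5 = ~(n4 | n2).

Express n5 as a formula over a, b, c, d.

n1 = ~(d | c)
n2 = b | n1 = b | (~(d | c))
n4 = d | b
n5 = ~(n4 | n2) = ~((d | b) | (b | (~(d | c))))

~((d | b) | (b | (~(d | c))))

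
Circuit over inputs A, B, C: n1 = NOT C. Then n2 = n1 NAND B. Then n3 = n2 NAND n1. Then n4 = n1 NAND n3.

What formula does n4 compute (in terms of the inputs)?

NOT C NAND ((NOT C NAND B) NAND NOT C)

n1 = NOT C
n2 = n1 NAND B = NOT C NAND B
n3 = n2 NAND n1 = (NOT C NAND B) NAND NOT C
n4 = n1 NAND n3 = NOT C NAND ((NOT C NAND B) NAND NOT C)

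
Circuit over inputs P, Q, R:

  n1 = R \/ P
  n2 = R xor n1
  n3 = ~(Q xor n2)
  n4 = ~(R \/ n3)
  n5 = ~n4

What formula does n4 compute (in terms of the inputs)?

~(R \/ (~(Q xor (R xor (R \/ P)))))

n1 = R \/ P
n2 = R xor n1 = R xor (R \/ P)
n3 = ~(Q xor n2) = ~(Q xor (R xor (R \/ P)))
n4 = ~(R \/ n3) = ~(R \/ (~(Q xor (R xor (R \/ P)))))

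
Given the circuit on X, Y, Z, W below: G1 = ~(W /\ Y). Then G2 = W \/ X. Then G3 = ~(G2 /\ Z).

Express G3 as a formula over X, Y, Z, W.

G2 = W \/ X
G3 = ~(G2 /\ Z) = ~((W \/ X) /\ Z)

~((W \/ X) /\ Z)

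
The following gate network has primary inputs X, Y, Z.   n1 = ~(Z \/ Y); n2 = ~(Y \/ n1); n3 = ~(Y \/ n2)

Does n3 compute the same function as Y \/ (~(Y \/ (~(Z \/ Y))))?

n1 = ~(Z \/ Y)
n2 = ~(Y \/ n1) = ~(Y \/ (~(Z \/ Y)))
n3 = ~(Y \/ n2) = ~(Y \/ (~(Y \/ (~(Z \/ Y)))))
At X=0, Y=0, Z=0: circuit gives 1, formula gives 0.

No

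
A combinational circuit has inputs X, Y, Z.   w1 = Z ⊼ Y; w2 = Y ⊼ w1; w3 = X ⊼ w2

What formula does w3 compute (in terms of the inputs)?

w1 = Z ⊼ Y
w2 = Y ⊼ w1 = Y ⊼ (Z ⊼ Y)
w3 = X ⊼ w2 = X ⊼ (Y ⊼ (Z ⊼ Y))

X ⊼ (Y ⊼ (Z ⊼ Y))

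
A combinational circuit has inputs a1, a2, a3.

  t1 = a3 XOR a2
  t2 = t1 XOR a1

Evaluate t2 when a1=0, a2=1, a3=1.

0

t1 = 1 XOR 1 = 0
t2 = 0 XOR 0 = 0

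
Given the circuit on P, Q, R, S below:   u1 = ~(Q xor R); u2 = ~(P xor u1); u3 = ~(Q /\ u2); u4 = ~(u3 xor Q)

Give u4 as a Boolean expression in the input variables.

~((~(Q /\ (~(P xor (~(Q xor R)))))) xor Q)

u1 = ~(Q xor R)
u2 = ~(P xor u1) = ~(P xor (~(Q xor R)))
u3 = ~(Q /\ u2) = ~(Q /\ (~(P xor (~(Q xor R)))))
u4 = ~(u3 xor Q) = ~((~(Q /\ (~(P xor (~(Q xor R)))))) xor Q)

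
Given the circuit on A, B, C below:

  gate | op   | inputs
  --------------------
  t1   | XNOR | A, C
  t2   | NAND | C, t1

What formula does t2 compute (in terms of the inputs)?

t1 = A XNOR C
t2 = C NAND t1 = C NAND (A XNOR C)

C NAND (A XNOR C)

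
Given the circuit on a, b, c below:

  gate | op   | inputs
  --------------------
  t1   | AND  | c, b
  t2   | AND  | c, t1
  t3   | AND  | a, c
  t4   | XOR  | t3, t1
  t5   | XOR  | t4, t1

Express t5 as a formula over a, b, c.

t1 = c AND b
t3 = a AND c
t4 = t3 XOR t1 = (a AND c) XOR (c AND b)
t5 = t4 XOR t1 = ((a AND c) XOR (c AND b)) XOR (c AND b)

((a AND c) XOR (c AND b)) XOR (c AND b)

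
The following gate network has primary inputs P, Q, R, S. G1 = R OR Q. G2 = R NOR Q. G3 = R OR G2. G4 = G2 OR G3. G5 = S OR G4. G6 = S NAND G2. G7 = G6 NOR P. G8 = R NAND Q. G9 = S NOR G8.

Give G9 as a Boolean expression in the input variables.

S NOR (R NAND Q)

G8 = R NAND Q
G9 = S NOR G8 = S NOR (R NAND Q)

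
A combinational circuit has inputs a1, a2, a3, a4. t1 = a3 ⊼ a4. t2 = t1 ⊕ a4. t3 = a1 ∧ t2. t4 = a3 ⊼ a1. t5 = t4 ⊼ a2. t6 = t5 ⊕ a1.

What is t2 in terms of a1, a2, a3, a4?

(a3 ⊼ a4) ⊕ a4

t1 = a3 ⊼ a4
t2 = t1 ⊕ a4 = (a3 ⊼ a4) ⊕ a4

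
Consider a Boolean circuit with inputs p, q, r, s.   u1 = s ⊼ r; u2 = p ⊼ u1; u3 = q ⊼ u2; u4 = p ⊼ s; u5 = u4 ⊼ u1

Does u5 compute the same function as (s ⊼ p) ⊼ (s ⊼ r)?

Yes

u1 = s ⊼ r
u4 = p ⊼ s
u5 = u4 ⊼ u1 = (p ⊼ s) ⊼ (s ⊼ r)
At p=0, q=0, r=0, s=0: circuit gives 0, formula gives 0.
At p=0, q=0, r=1, s=1: circuit gives 1, formula gives 1.
Agrees on all 16 inputs.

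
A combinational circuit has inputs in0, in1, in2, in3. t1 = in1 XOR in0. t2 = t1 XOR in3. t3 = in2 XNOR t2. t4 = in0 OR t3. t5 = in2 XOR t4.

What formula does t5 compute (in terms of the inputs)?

t1 = in1 XOR in0
t2 = t1 XOR in3 = (in1 XOR in0) XOR in3
t3 = in2 XNOR t2 = in2 XNOR ((in1 XOR in0) XOR in3)
t4 = in0 OR t3 = in0 OR (in2 XNOR ((in1 XOR in0) XOR in3))
t5 = in2 XOR t4 = in2 XOR (in0 OR (in2 XNOR ((in1 XOR in0) XOR in3)))

in2 XOR (in0 OR (in2 XNOR ((in1 XOR in0) XOR in3)))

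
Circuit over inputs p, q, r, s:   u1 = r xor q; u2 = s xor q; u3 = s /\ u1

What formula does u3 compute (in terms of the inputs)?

s /\ (r xor q)

u1 = r xor q
u3 = s /\ u1 = s /\ (r xor q)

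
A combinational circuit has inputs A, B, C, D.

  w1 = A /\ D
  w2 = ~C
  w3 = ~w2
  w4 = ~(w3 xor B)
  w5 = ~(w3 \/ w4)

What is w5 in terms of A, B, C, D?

~(~~C \/ (~(~~C xor B)))

w2 = ~C
w3 = ~w2 = ~~C
w4 = ~(w3 xor B) = ~(~~C xor B)
w5 = ~(w3 \/ w4) = ~(~~C \/ (~(~~C xor B)))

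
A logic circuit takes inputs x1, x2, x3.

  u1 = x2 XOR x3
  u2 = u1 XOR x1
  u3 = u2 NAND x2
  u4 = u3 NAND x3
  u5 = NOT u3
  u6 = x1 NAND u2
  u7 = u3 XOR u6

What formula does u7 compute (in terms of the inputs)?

u1 = x2 XOR x3
u2 = u1 XOR x1 = (x2 XOR x3) XOR x1
u3 = u2 NAND x2 = ((x2 XOR x3) XOR x1) NAND x2
u6 = x1 NAND u2 = x1 NAND ((x2 XOR x3) XOR x1)
u7 = u3 XOR u6 = (((x2 XOR x3) XOR x1) NAND x2) XOR (x1 NAND ((x2 XOR x3) XOR x1))

(((x2 XOR x3) XOR x1) NAND x2) XOR (x1 NAND ((x2 XOR x3) XOR x1))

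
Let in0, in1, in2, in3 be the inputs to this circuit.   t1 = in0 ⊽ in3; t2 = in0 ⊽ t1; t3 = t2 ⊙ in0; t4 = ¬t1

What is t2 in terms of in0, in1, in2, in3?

in0 ⊽ (in0 ⊽ in3)

t1 = in0 ⊽ in3
t2 = in0 ⊽ t1 = in0 ⊽ (in0 ⊽ in3)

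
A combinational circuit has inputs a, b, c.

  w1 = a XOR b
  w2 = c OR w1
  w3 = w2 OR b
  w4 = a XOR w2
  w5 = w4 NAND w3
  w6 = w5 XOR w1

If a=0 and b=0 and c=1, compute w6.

0

w1 = 0 XOR 0 = 0
w2 = 1 OR 0 = 1
w3 = 1 OR 0 = 1
w4 = 0 XOR 1 = 1
w5 = 1 NAND 1 = 0
w6 = 0 XOR 0 = 0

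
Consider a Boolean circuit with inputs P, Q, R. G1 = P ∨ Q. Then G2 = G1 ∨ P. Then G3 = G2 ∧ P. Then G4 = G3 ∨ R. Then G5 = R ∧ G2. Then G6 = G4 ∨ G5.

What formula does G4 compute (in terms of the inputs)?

G1 = P ∨ Q
G2 = G1 ∨ P = (P ∨ Q) ∨ P
G3 = G2 ∧ P = ((P ∨ Q) ∨ P) ∧ P
G4 = G3 ∨ R = (((P ∨ Q) ∨ P) ∧ P) ∨ R

(((P ∨ Q) ∨ P) ∧ P) ∨ R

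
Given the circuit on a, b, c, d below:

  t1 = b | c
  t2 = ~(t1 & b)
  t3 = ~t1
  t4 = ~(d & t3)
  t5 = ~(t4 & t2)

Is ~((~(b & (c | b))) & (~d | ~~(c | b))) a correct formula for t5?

Yes

t1 = b | c
t2 = ~(t1 & b) = ~((b | c) & b)
t3 = ~t1 = ~(b | c)
t4 = ~(d & t3) = ~(d & ~(b | c))
t5 = ~(t4 & t2) = ~((~(d & ~(b | c))) & (~((b | c) & b)))
At a=0, b=0, c=0, d=0: circuit gives 0, formula gives 0.
At a=0, b=0, c=0, d=1: circuit gives 1, formula gives 1.
Agrees on all 16 inputs.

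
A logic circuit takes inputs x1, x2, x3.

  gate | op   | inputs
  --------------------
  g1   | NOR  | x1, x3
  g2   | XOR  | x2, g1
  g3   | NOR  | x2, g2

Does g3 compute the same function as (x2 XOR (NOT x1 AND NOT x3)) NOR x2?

Yes

g1 = x1 NOR x3
g2 = x2 XOR g1 = x2 XOR (x1 NOR x3)
g3 = x2 NOR g2 = x2 NOR (x2 XOR (x1 NOR x3))
At x1=0, x2=0, x3=0: circuit gives 0, formula gives 0.
At x1=0, x2=0, x3=1: circuit gives 1, formula gives 1.
Agrees on all 8 inputs.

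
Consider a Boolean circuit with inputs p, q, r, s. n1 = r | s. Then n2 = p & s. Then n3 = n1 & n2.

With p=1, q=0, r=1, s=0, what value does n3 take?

n1 = 1 | 0 = 1
n2 = 1 & 0 = 0
n3 = 1 & 0 = 0

0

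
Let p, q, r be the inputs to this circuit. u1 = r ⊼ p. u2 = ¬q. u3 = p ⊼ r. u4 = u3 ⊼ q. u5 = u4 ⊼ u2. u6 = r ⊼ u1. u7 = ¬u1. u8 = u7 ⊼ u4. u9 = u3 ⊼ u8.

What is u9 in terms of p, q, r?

u1 = r ⊼ p
u3 = p ⊼ r
u4 = u3 ⊼ q = (p ⊼ r) ⊼ q
u7 = ¬u1 = ¬(r ⊼ p)
u8 = u7 ⊼ u4 = ¬(r ⊼ p) ⊼ ((p ⊼ r) ⊼ q)
u9 = u3 ⊼ u8 = (p ⊼ r) ⊼ (¬(r ⊼ p) ⊼ ((p ⊼ r) ⊼ q))

(p ⊼ r) ⊼ (¬(r ⊼ p) ⊼ ((p ⊼ r) ⊼ q))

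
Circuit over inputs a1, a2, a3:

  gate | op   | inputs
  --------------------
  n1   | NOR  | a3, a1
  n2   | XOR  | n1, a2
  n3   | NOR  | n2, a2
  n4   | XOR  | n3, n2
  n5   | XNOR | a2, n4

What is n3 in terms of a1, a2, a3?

n1 = a3 NOR a1
n2 = n1 XOR a2 = (a3 NOR a1) XOR a2
n3 = n2 NOR a2 = ((a3 NOR a1) XOR a2) NOR a2

((a3 NOR a1) XOR a2) NOR a2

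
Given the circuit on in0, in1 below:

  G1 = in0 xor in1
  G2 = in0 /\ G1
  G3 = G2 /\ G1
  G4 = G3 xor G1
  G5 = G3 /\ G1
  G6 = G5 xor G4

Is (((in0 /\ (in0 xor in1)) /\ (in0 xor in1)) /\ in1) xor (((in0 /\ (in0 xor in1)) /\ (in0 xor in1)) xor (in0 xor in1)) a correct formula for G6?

No

G1 = in0 xor in1
G2 = in0 /\ G1 = in0 /\ (in0 xor in1)
G3 = G2 /\ G1 = (in0 /\ (in0 xor in1)) /\ (in0 xor in1)
G4 = G3 xor G1 = ((in0 /\ (in0 xor in1)) /\ (in0 xor in1)) xor (in0 xor in1)
G5 = G3 /\ G1 = ((in0 /\ (in0 xor in1)) /\ (in0 xor in1)) /\ (in0 xor in1)
G6 = G5 xor G4 = (((in0 /\ (in0 xor in1)) /\ (in0 xor in1)) /\ (in0 xor in1)) xor (((in0 /\ (in0 xor in1)) /\ (in0 xor in1)) xor (in0 xor in1))
At in0=1, in1=0: circuit gives 1, formula gives 0.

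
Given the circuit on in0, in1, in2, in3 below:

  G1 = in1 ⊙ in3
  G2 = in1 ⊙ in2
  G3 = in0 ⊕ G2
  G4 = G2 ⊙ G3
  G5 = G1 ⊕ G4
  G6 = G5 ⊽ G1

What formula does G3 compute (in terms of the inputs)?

in0 ⊕ (in1 ⊙ in2)

G2 = in1 ⊙ in2
G3 = in0 ⊕ G2 = in0 ⊕ (in1 ⊙ in2)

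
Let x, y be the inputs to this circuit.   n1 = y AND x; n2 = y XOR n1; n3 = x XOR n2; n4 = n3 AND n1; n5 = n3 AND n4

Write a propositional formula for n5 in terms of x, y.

n1 = y AND x
n2 = y XOR n1 = y XOR (y AND x)
n3 = x XOR n2 = x XOR (y XOR (y AND x))
n4 = n3 AND n1 = (x XOR (y XOR (y AND x))) AND (y AND x)
n5 = n3 AND n4 = (x XOR (y XOR (y AND x))) AND ((x XOR (y XOR (y AND x))) AND (y AND x))

(x XOR (y XOR (y AND x))) AND ((x XOR (y XOR (y AND x))) AND (y AND x))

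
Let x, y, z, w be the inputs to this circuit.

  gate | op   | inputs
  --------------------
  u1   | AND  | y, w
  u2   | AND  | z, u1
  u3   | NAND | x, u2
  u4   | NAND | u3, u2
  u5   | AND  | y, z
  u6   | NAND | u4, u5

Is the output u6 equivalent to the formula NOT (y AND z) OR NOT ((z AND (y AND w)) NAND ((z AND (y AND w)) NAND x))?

u1 = y AND w
u2 = z AND u1 = z AND (y AND w)
u3 = x NAND u2 = x NAND (z AND (y AND w))
u4 = u3 NAND u2 = (x NAND (z AND (y AND w))) NAND (z AND (y AND w))
u5 = y AND z
u6 = u4 NAND u5 = ((x NAND (z AND (y AND w))) NAND (z AND (y AND w))) NAND (y AND z)
At x=0, y=1, z=1, w=0: circuit gives 0, formula gives 0.
At x=0, y=0, z=0, w=0: circuit gives 1, formula gives 1.
Agrees on all 16 inputs.

Yes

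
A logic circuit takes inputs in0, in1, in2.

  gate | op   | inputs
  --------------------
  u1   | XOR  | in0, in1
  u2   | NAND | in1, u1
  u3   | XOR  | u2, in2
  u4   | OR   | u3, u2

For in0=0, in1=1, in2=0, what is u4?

u1 = 0 XOR 1 = 1
u2 = 1 NAND 1 = 0
u3 = 0 XOR 0 = 0
u4 = 0 OR 0 = 0

0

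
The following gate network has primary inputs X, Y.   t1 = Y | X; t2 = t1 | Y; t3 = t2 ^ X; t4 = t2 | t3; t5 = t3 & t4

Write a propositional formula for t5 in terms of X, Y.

t1 = Y | X
t2 = t1 | Y = (Y | X) | Y
t3 = t2 ^ X = ((Y | X) | Y) ^ X
t4 = t2 | t3 = ((Y | X) | Y) | (((Y | X) | Y) ^ X)
t5 = t3 & t4 = (((Y | X) | Y) ^ X) & (((Y | X) | Y) | (((Y | X) | Y) ^ X))

(((Y | X) | Y) ^ X) & (((Y | X) | Y) | (((Y | X) | Y) ^ X))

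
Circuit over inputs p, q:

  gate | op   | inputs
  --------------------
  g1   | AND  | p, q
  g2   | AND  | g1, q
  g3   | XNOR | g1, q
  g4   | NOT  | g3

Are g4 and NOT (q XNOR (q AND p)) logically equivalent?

Yes

g1 = p AND q
g3 = g1 XNOR q = (p AND q) XNOR q
g4 = NOT g3 = NOT ((p AND q) XNOR q)
At p=0, q=0: circuit gives 0, formula gives 0.
At p=0, q=1: circuit gives 1, formula gives 1.
Agrees on all 4 inputs.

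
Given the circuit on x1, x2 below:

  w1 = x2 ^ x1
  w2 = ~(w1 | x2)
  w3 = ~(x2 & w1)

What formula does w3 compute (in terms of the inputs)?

~(x2 & (x2 ^ x1))

w1 = x2 ^ x1
w3 = ~(x2 & w1) = ~(x2 & (x2 ^ x1))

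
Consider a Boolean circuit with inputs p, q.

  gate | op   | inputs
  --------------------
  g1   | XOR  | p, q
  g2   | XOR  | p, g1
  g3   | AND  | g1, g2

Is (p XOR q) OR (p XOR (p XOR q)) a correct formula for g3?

g1 = p XOR q
g2 = p XOR g1 = p XOR (p XOR q)
g3 = g1 AND g2 = (p XOR q) AND (p XOR (p XOR q))
At p=1, q=0: circuit gives 0, formula gives 1.

No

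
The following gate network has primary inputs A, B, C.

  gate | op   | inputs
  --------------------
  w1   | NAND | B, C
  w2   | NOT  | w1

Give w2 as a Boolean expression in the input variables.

w1 = B NAND C
w2 = NOT w1 = NOT (B NAND C)

NOT (B NAND C)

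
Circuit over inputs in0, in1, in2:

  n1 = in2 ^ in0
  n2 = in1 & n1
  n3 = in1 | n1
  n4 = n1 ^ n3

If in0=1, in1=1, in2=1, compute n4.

n1 = 1 ^ 1 = 0
n3 = 1 | 0 = 1
n4 = 0 ^ 1 = 1

1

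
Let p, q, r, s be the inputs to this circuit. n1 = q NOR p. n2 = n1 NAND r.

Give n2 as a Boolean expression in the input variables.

(q NOR p) NAND r

n1 = q NOR p
n2 = n1 NAND r = (q NOR p) NAND r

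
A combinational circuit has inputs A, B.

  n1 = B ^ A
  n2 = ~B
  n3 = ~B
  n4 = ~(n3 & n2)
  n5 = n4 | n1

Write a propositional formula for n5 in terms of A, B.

n1 = B ^ A
n2 = ~B
n3 = ~B
n4 = ~(n3 & n2) = ~(~B & ~B)
n5 = n4 | n1 = (~(~B & ~B)) | (B ^ A)

(~(~B & ~B)) | (B ^ A)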